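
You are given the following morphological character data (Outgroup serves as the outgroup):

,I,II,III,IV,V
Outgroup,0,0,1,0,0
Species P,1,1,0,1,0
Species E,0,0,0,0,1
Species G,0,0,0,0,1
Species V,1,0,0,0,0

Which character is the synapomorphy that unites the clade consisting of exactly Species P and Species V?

I

Character polarity is set by the outgroup: the derived state is whichever differs from the outgroup's state, so for III the derived state is '0', and for the remaining characters it is '1'.
Only Species P and Species V show the derived state '1' for I, supporting them as a clade.
II: derived state '1' in Species P only — an autapomorphy, so it tells us nothing about relationships among taxa.
III (derived state '0') is shared by all ingroup taxa — unites the whole ingroup.
IV: derived state '1' in Species P only — an autapomorphy, so it tells us nothing about relationships among taxa.
V (derived state '1') is shared by Species E and Species G — a synapomorphy uniting that clade.
Most parsimonious ingroup topology: ((Species P,Species V),(Species E,Species G)).
The clade {Species P, Species V} is supported by I: its derived state '1' occurs in exactly those taxa and in no other taxon (including the outgroup).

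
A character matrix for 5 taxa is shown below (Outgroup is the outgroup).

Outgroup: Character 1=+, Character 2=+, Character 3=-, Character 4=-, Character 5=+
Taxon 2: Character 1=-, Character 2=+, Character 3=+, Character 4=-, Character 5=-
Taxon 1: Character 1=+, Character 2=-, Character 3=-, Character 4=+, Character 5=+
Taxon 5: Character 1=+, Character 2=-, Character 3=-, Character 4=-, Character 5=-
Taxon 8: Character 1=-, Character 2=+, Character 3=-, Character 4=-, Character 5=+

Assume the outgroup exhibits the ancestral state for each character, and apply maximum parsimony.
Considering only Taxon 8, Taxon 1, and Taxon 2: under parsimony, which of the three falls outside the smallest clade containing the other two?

Taxon 1

Character polarity is set by the outgroup: the derived state is whichever differs from the outgroup's state, so for Character 1, Character 2, Character 5 the derived state is '-', and for the remaining characters it is '+'.
Character 1: derived state '-' in Taxon 2 and Taxon 8 only — synapomorphy for {Taxon 2, Taxon 8}.
Character 2: derived state '-' in Taxon 1 and Taxon 5 only — synapomorphy for {Taxon 1, Taxon 5}.
Character 3: derived state '+' in Taxon 2 only — an autapomorphy, so it tells us nothing about relationships among taxa.
Character 4 (derived state '+') is unique to Taxon 1 (autapomorphy; uninformative for grouping).
Character 5 (state '-') occurs in Taxon 2 and Taxon 5 but conflicts with the nesting implied by the other characters — most parsimoniously interpreted as homoplasy.
Most parsimonious ingroup topology: ((Taxon 2,Taxon 8),(Taxon 1,Taxon 5)).
Taxon 2 and Taxon 8 share a more recent common ancestor with each other than either does with Taxon 1, so Taxon 1 is the least closely related of the three.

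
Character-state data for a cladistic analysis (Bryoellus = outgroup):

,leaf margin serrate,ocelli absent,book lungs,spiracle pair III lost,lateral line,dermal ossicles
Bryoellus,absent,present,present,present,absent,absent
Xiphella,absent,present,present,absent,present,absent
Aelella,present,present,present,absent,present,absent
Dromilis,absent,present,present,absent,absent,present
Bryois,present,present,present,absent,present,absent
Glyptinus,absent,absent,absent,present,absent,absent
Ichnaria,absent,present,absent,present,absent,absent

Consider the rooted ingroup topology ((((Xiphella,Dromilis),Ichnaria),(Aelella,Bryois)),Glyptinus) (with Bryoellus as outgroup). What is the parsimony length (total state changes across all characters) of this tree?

9

Map each character onto ((((Xiphella,Dromilis),Ichnaria),(Aelella,Bryois)),Glyptinus) (rooted by Bryoellus) and count the minimum state changes it requires (Fitch parsimony):
leaf margin serrate: 1; ocelli absent: 1; book lungs: 2; spiracle pair III lost: 2; lateral line: 2; dermal ossicles: 1.
Total tree length = 9.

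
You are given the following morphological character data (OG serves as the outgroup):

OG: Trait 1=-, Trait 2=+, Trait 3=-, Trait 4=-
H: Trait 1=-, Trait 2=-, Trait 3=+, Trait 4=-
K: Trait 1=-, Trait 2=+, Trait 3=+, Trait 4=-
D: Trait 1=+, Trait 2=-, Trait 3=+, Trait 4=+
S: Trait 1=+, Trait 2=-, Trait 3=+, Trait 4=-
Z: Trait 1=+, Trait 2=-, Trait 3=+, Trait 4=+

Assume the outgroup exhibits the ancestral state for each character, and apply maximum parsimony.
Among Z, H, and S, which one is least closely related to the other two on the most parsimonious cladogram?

H

Character polarity is set by the outgroup: the derived state is whichever differs from the outgroup's state, so for Trait 2 the derived state is '-', and for the remaining characters it is '+'.
Trait 1 (derived state '+') is shared by D, S, and Z — a synapomorphy uniting that clade.
Trait 2 (derived state '-') is shared by D, H, S, and Z — a synapomorphy uniting that clade.
Trait 3 (derived state '+') is shared by all ingroup taxa — unites the whole ingroup.
Trait 4: derived state '+' in D and Z only — synapomorphy for {D, Z}.
Most parsimonious ingroup topology: ((H,((D,Z),S)),K).
Z and S share a more recent common ancestor with each other than either does with H, so H is the least closely related of the three.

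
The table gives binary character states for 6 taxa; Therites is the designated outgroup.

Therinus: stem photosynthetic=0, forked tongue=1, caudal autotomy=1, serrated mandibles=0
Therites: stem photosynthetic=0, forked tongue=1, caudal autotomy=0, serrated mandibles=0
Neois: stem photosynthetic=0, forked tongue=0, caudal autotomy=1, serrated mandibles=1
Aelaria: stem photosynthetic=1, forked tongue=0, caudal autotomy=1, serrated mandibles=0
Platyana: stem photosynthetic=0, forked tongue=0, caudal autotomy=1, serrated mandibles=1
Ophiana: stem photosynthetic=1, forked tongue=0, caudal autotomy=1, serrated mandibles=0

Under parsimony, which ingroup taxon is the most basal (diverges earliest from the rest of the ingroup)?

Therinus

Character polarity is set by the outgroup: the derived state is whichever differs from the outgroup's state, so for forked tongue the derived state is '0', and for the remaining characters it is '1'.
Only Aelaria and Ophiana show the derived state '1' for stem photosynthetic, supporting them as a clade.
Only Aelaria, Neois, Ophiana, and Platyana show the derived state '0' for forked tongue, supporting them as a clade.
caudal autotomy (derived state '1') is shared by all ingroup taxa — unites the whole ingroup.
serrated mandibles: derived state '1' in Neois and Platyana only — synapomorphy for {Neois, Platyana}.
Most parsimonious ingroup topology: (((Ophiana,Aelaria),(Platyana,Neois)),Therinus).
Therinus is sister to the clade containing all other ingroup taxa, so it is the earliest-diverging (most basal) ingroup lineage.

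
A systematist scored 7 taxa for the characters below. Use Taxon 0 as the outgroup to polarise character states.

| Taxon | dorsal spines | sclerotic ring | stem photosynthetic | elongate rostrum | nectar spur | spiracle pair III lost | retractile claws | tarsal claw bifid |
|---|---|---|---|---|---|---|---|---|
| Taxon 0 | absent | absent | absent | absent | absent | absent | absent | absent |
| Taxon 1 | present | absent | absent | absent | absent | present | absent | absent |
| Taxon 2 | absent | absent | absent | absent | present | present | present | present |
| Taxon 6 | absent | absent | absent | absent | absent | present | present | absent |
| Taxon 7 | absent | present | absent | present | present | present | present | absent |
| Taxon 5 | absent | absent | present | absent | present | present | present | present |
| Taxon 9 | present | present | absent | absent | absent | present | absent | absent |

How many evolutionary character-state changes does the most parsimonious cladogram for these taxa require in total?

9

The outgroup has state 'absent' for every character, so 'present' is the derived state throughout.
Only Taxon 1 and Taxon 9 show the derived state 'present' for dorsal spines, supporting them as a clade.
sclerotic ring groups Taxon 7 and Taxon 9, which is incompatible with the clades supported by the remaining characters; treating it as convergent (homoplasy) costs fewer steps than any alternative tree.
stem photosynthetic: derived state 'present' in Taxon 5 only — an autapomorphy, so it tells us nothing about relationships among taxa.
elongate rostrum (derived state 'present') is unique to Taxon 7 (autapomorphy; uninformative for grouping).
nectar spur: derived state 'present' in Taxon 2, Taxon 5, and Taxon 7 only — synapomorphy for {Taxon 2, Taxon 5, Taxon 7}.
spiracle pair III lost (derived state 'present') is shared by all ingroup taxa — unites the whole ingroup.
retractile claws: derived state 'present' in Taxon 2, Taxon 5, Taxon 6, and Taxon 7 only — synapomorphy for {Taxon 2, Taxon 5, Taxon 6, Taxon 7}.
tarsal claw bifid (derived state 'present') is shared by Taxon 2 and Taxon 5 — a synapomorphy uniting that clade.
Most parsimonious ingroup topology: ((Taxon 1,Taxon 9),(((Taxon 2,Taxon 5),Taxon 7),Taxon 6)).
Changes per character on this tree: dorsal spines: 1; sclerotic ring: 2; stem photosynthetic: 1; elongate rostrum: 1; nectar spur: 1; spiracle pair III lost: 1; retractile claws: 1; tarsal claw bifid: 1.
Total = 9.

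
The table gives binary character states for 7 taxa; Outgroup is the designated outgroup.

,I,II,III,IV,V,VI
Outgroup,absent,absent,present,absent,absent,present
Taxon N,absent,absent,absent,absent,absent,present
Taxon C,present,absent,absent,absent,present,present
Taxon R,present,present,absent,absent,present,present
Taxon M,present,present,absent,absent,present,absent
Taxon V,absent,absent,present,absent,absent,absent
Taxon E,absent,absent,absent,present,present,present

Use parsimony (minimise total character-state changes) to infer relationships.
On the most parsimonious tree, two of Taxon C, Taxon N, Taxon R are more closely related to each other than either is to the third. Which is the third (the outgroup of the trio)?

Character polarity is set by the outgroup: the derived state is whichever differs from the outgroup's state, so for III, VI the derived state is 'absent', and for the remaining characters it is 'present'.
I: derived state 'present' in Taxon C, Taxon M, and Taxon R only — synapomorphy for {Taxon C, Taxon M, Taxon R}.
II: derived state 'present' in Taxon M and Taxon R only — synapomorphy for {Taxon M, Taxon R}.
Only Taxon C, Taxon E, Taxon M, Taxon N, and Taxon R show the derived state 'absent' for III, supporting them as a clade.
IV: derived state 'present' in Taxon E only — an autapomorphy, so it tells us nothing about relationships among taxa.
V: derived state 'present' in Taxon C, Taxon E, Taxon M, and Taxon R only — synapomorphy for {Taxon C, Taxon E, Taxon M, Taxon R}.
VI groups Taxon M and Taxon V, which is incompatible with the clades supported by the remaining characters; treating it as convergent (homoplasy) costs fewer steps than any alternative tree.
Most parsimonious ingroup topology: ((Taxon N,((Taxon C,(Taxon R,Taxon M)),Taxon E)),Taxon V).
Taxon R and Taxon C share a more recent common ancestor with each other than either does with Taxon N, so Taxon N is the least closely related of the three.

Taxon N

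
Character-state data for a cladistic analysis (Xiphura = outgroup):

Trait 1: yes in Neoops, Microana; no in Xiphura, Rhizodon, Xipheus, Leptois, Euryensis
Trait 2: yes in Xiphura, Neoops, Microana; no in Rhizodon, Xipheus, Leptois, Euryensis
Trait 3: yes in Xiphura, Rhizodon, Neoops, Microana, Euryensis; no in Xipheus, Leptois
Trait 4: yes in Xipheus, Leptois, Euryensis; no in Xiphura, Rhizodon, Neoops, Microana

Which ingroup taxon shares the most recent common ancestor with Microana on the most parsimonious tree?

Character polarity is set by the outgroup: the derived state is whichever differs from the outgroup's state, so for Trait 2, Trait 3 the derived state is 'no', and for the remaining characters it is 'yes'.
Only Microana and Neoops show the derived state 'yes' for Trait 1, supporting them as a clade.
Trait 2: derived state 'no' in Euryensis, Leptois, Rhizodon, and Xipheus only — synapomorphy for {Euryensis, Leptois, Rhizodon, Xipheus}.
Trait 3 (derived state 'no') is shared by Leptois and Xipheus — a synapomorphy uniting that clade.
Trait 4: derived state 'yes' in Euryensis, Leptois, and Xipheus only — synapomorphy for {Euryensis, Leptois, Xipheus}.
Most parsimonious ingroup topology: ((Rhizodon,((Xipheus,Leptois),Euryensis)),(Neoops,Microana)).
Microana and Neoops form a cherry on this tree, so they are sister taxa.

Neoops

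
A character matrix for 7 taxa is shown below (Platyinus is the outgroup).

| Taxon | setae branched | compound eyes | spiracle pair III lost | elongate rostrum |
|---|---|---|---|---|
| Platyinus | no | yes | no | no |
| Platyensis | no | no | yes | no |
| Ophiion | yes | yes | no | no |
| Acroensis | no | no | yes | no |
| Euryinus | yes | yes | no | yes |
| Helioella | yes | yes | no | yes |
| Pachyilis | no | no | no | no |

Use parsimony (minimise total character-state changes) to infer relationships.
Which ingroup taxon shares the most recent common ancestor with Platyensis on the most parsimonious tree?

Acroensis

Character polarity is set by the outgroup: the derived state is whichever differs from the outgroup's state, so for compound eyes the derived state is 'no', and for the remaining characters it is 'yes'.
setae branched (derived state 'yes') is shared by Euryinus, Helioella, and Ophiion — a synapomorphy uniting that clade.
compound eyes (derived state 'no') is shared by Acroensis, Pachyilis, and Platyensis — a synapomorphy uniting that clade.
Only Acroensis and Platyensis show the derived state 'yes' for spiracle pair III lost, supporting them as a clade.
elongate rostrum (derived state 'yes') is shared by Euryinus and Helioella — a synapomorphy uniting that clade.
Most parsimonious ingroup topology: (((Platyensis,Acroensis),Pachyilis),(Ophiion,(Euryinus,Helioella))).
Platyensis and Acroensis form a cherry on this tree, so they are sister taxa.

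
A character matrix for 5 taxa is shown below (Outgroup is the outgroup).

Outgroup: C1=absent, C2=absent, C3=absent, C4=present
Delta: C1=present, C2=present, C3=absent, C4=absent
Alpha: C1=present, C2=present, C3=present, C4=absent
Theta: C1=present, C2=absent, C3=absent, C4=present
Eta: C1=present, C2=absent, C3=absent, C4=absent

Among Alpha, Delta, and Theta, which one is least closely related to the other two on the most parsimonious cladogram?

Character polarity is set by the outgroup: the derived state is whichever differs from the outgroup's state, so for C4 the derived state is 'absent', and for the remaining characters it is 'present'.
C1 (derived state 'present') is shared by all ingroup taxa — unites the whole ingroup.
C2 (derived state 'present') is shared by Alpha and Delta — a synapomorphy uniting that clade.
C3 (derived state 'present') is unique to Alpha (autapomorphy; uninformative for grouping).
C4 (derived state 'absent') is shared by Alpha, Delta, and Eta — a synapomorphy uniting that clade.
Most parsimonious ingroup topology: (((Delta,Alpha),Eta),Theta).
Alpha and Delta share a more recent common ancestor with each other than either does with Theta, so Theta is the least closely related of the three.

Theta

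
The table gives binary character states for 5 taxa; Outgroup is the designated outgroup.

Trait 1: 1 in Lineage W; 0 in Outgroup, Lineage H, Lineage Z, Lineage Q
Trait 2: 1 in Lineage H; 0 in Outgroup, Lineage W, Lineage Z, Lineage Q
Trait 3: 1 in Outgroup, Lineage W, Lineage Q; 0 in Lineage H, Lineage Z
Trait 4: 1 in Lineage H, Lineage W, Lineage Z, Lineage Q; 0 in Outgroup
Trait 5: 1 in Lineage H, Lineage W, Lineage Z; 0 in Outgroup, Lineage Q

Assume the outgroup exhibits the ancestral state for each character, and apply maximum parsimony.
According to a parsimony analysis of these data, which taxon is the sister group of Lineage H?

Lineage Z

Character polarity is set by the outgroup: the derived state is whichever differs from the outgroup's state, so for Trait 3 the derived state is '0', and for the remaining characters it is '1'.
Trait 1 (derived state '1') is unique to Lineage W (autapomorphy; uninformative for grouping).
Trait 2 (derived state '1') is unique to Lineage H (autapomorphy; uninformative for grouping).
Only Lineage H and Lineage Z show the derived state '0' for Trait 3, supporting them as a clade.
Trait 4 (derived state '1') is shared by all ingroup taxa — unites the whole ingroup.
Trait 5 (derived state '1') is shared by Lineage H, Lineage W, and Lineage Z — a synapomorphy uniting that clade.
Most parsimonious ingroup topology: (((Lineage H,Lineage Z),Lineage W),Lineage Q).
Lineage H and Lineage Z form a cherry on this tree, so they are sister taxa.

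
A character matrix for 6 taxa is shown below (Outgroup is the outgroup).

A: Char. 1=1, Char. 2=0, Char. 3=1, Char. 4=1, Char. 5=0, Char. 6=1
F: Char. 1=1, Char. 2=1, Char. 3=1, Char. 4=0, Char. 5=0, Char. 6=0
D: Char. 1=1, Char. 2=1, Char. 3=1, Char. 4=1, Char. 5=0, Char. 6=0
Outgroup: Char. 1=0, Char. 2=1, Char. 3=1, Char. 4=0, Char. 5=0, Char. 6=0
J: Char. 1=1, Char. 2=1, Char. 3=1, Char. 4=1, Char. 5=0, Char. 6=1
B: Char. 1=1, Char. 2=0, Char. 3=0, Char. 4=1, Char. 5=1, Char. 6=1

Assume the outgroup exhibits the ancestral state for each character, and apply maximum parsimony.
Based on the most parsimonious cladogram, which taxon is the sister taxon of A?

B

Character polarity is set by the outgroup: the derived state is whichever differs from the outgroup's state, so for Char. 2, Char. 3 the derived state is '0', and for the remaining characters it is '1'.
Char. 1 (derived state '1') is shared by all ingroup taxa — unites the whole ingroup.
Only A and B show the derived state '0' for Char. 2, supporting them as a clade.
Char. 3 (derived state '0') is unique to B (autapomorphy; uninformative for grouping).
Only A, B, D, and J show the derived state '1' for Char. 4, supporting them as a clade.
Char. 5 (derived state '1') is unique to B (autapomorphy; uninformative for grouping).
Char. 6 (derived state '1') is shared by A, B, and J — a synapomorphy uniting that clade.
Most parsimonious ingroup topology: ((((B,A),J),D),F).
A and B form a cherry on this tree, so they are sister taxa.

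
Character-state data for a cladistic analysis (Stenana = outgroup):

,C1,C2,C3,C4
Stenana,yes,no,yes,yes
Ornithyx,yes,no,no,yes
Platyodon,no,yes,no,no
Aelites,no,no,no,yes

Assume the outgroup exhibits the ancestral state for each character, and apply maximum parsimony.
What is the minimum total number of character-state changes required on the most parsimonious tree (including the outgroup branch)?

4

Character polarity is set by the outgroup: the derived state is whichever differs from the outgroup's state, so for C1, C3, C4 the derived state is 'no', and for the remaining characters it is 'yes'.
Only Aelites and Platyodon show the derived state 'no' for C1, supporting them as a clade.
C2: derived state 'yes' in Platyodon only — an autapomorphy, so it tells us nothing about relationships among taxa.
C3 (derived state 'no') is shared by all ingroup taxa — unites the whole ingroup.
C4 (derived state 'no') is unique to Platyodon (autapomorphy; uninformative for grouping).
Most parsimonious ingroup topology: (Ornithyx,(Platyodon,Aelites)).
Changes per character on this tree: C1: 1; C2: 1; C3: 1; C4: 1.
Total = 4.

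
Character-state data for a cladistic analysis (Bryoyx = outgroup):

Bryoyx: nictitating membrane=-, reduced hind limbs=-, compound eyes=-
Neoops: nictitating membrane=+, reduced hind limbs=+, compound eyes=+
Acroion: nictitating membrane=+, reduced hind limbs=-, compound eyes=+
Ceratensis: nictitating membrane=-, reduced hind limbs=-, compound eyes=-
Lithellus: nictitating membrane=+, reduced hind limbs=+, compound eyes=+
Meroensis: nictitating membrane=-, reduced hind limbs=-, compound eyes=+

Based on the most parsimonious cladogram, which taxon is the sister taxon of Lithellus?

The outgroup has state '-' for every character, so '+' is the derived state throughout.
nictitating membrane (derived state '+') is shared by Acroion, Lithellus, and Neoops — a synapomorphy uniting that clade.
reduced hind limbs: derived state '+' in Lithellus and Neoops only — synapomorphy for {Lithellus, Neoops}.
compound eyes (derived state '+') is shared by Acroion, Lithellus, Meroensis, and Neoops — a synapomorphy uniting that clade.
Most parsimonious ingroup topology: ((((Neoops,Lithellus),Acroion),Meroensis),Ceratensis).
Lithellus and Neoops form a cherry on this tree, so they are sister taxa.

Neoops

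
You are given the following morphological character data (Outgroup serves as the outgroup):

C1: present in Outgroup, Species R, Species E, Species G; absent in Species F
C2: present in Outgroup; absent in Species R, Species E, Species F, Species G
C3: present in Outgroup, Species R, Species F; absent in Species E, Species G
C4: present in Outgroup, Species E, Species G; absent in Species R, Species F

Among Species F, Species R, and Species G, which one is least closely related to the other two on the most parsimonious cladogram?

The outgroup has state 'present' for every character, so 'absent' is the derived state throughout.
C1 (derived state 'absent') is unique to Species F (autapomorphy; uninformative for grouping).
All ingroup taxa share the derived state 'absent' for C2; it defines the ingroup but does not resolve relationships within it.
C3 (derived state 'absent') is shared by Species E and Species G — a synapomorphy uniting that clade.
C4: derived state 'absent' in Species F and Species R only — synapomorphy for {Species F, Species R}.
Most parsimonious ingroup topology: ((Species R,Species F),(Species E,Species G)).
Species R and Species F share a more recent common ancestor with each other than either does with Species G, so Species G is the least closely related of the three.

Species G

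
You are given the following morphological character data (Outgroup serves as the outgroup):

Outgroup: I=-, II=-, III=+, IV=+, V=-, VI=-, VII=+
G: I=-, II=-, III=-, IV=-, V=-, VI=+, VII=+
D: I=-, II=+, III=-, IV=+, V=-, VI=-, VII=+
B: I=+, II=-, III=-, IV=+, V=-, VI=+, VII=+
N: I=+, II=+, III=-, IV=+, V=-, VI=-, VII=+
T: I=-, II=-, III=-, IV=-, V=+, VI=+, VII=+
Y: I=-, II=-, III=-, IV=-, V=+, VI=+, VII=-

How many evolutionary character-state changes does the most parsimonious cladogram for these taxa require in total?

Character polarity is set by the outgroup: the derived state is whichever differs from the outgroup's state, so for III, IV, VII the derived state is '-', and for the remaining characters it is '+'.
I (state '+') occurs in B and N but conflicts with the nesting implied by the other characters — most parsimoniously interpreted as homoplasy.
II (derived state '+') is shared by D and N — a synapomorphy uniting that clade.
III (derived state '-') is shared by all ingroup taxa — unites the whole ingroup.
IV (derived state '-') is shared by G, T, and Y — a synapomorphy uniting that clade.
Only T and Y show the derived state '+' for V, supporting them as a clade.
VI: derived state '+' in B, G, T, and Y only — synapomorphy for {B, G, T, Y}.
VII (derived state '-') is unique to Y (autapomorphy; uninformative for grouping).
Most parsimonious ingroup topology: (((G,(T,Y)),B),(D,N)).
Changes per character on this tree: I: 2; II: 1; III: 1; IV: 1; V: 1; VI: 1; VII: 1.
Total = 8.

8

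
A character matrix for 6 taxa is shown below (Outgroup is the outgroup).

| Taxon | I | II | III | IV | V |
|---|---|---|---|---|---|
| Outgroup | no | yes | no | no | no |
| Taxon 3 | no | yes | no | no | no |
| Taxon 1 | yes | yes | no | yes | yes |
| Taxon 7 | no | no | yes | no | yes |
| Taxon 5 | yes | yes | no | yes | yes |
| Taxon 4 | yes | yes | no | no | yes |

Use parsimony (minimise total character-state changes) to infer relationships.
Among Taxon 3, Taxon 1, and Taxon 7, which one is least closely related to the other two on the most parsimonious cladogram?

Taxon 3

Character polarity is set by the outgroup: the derived state is whichever differs from the outgroup's state, so for II the derived state is 'no', and for the remaining characters it is 'yes'.
Only Taxon 1, Taxon 4, and Taxon 5 show the derived state 'yes' for I, supporting them as a clade.
II (derived state 'no') is unique to Taxon 7 (autapomorphy; uninformative for grouping).
III: derived state 'yes' in Taxon 7 only — an autapomorphy, so it tells us nothing about relationships among taxa.
IV (derived state 'yes') is shared by Taxon 1 and Taxon 5 — a synapomorphy uniting that clade.
V: derived state 'yes' in Taxon 1, Taxon 4, Taxon 5, and Taxon 7 only — synapomorphy for {Taxon 1, Taxon 4, Taxon 5, Taxon 7}.
Most parsimonious ingroup topology: (Taxon 3,(((Taxon 1,Taxon 5),Taxon 4),Taxon 7)).
Taxon 7 and Taxon 1 share a more recent common ancestor with each other than either does with Taxon 3, so Taxon 3 is the least closely related of the three.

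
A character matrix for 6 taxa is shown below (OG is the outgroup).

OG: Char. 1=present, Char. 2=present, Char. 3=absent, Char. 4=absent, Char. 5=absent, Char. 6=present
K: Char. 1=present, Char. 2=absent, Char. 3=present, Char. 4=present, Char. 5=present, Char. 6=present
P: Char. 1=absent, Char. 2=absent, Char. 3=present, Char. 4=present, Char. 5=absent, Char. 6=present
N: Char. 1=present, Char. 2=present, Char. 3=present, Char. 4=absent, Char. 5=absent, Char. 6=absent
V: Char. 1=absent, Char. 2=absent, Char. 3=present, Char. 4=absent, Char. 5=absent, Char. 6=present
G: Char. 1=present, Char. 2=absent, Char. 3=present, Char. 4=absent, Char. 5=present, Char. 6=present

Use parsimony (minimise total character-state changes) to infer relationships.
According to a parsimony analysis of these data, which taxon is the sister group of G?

K

Character polarity is set by the outgroup: the derived state is whichever differs from the outgroup's state, so for Char. 1, Char. 2, Char. 6 the derived state is 'absent', and for the remaining characters it is 'present'.
Only P and V show the derived state 'absent' for Char. 1, supporting them as a clade.
Char. 2: derived state 'absent' in G, K, P, and V only — synapomorphy for {G, K, P, V}.
All ingroup taxa share the derived state 'present' for Char. 3; it defines the ingroup but does not resolve relationships within it.
Char. 4 (state 'present') occurs in K and P but conflicts with the nesting implied by the other characters — most parsimoniously interpreted as homoplasy.
Char. 5: derived state 'present' in G and K only — synapomorphy for {G, K}.
Char. 6: derived state 'absent' in N only — an autapomorphy, so it tells us nothing about relationships among taxa.
Most parsimonious ingroup topology: (((K,G),(P,V)),N).
G and K form a cherry on this tree, so they are sister taxa.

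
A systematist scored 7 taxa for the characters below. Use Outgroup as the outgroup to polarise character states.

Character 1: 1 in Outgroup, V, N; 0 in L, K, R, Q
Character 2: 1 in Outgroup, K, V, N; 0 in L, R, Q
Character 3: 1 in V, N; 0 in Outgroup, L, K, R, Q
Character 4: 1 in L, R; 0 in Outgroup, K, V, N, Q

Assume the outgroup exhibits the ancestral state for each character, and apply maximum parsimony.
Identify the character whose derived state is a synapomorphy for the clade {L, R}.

Character 4

Character polarity is set by the outgroup: the derived state is whichever differs from the outgroup's state, so for Character 1, Character 2 the derived state is '0', and for the remaining characters it is '1'.
Only K, L, Q, and R show the derived state '0' for Character 1, supporting them as a clade.
Character 2: derived state '0' in L, Q, and R only — synapomorphy for {L, Q, R}.
Character 3 (derived state '1') is shared by N and V — a synapomorphy uniting that clade.
Character 4: derived state '1' in L and R only — synapomorphy for {L, R}.
Most parsimonious ingroup topology: ((((L,R),Q),K),(V,N)).
The clade {L, R} is supported by Character 4: its derived state '1' occurs in exactly those taxa and in no other taxon (including the outgroup).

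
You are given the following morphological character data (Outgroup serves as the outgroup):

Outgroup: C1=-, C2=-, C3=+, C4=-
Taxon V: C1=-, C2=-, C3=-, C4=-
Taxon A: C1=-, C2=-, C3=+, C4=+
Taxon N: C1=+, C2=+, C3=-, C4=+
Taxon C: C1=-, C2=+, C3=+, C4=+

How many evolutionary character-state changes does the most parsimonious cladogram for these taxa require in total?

Character polarity is set by the outgroup: the derived state is whichever differs from the outgroup's state, so for C3 the derived state is '-', and for the remaining characters it is '+'.
C1: derived state '+' in Taxon N only — an autapomorphy, so it tells us nothing about relationships among taxa.
C2 (derived state '+') is shared by Taxon C and Taxon N — a synapomorphy uniting that clade.
C3 groups Taxon N and Taxon V, which is incompatible with the clades supported by the remaining characters; treating it as convergent (homoplasy) costs fewer steps than any alternative tree.
Only Taxon A, Taxon C, and Taxon N show the derived state '+' for C4, supporting them as a clade.
Most parsimonious ingroup topology: (Taxon V,(Taxon A,(Taxon N,Taxon C))).
Changes per character on this tree: C1: 1; C2: 1; C3: 2; C4: 1.
Total = 5.

5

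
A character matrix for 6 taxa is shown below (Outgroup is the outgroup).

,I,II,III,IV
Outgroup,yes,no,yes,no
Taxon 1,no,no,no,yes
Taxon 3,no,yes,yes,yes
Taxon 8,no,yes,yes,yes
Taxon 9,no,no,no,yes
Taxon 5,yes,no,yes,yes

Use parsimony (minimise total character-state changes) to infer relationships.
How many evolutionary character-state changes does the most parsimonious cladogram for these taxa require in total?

Character polarity is set by the outgroup: the derived state is whichever differs from the outgroup's state, so for I, III the derived state is 'no', and for the remaining characters it is 'yes'.
I (derived state 'no') is shared by Taxon 1, Taxon 3, Taxon 8, and Taxon 9 — a synapomorphy uniting that clade.
II: derived state 'yes' in Taxon 3 and Taxon 8 only — synapomorphy for {Taxon 3, Taxon 8}.
III (derived state 'no') is shared by Taxon 1 and Taxon 9 — a synapomorphy uniting that clade.
IV (derived state 'yes') is shared by all ingroup taxa — unites the whole ingroup.
Most parsimonious ingroup topology: (((Taxon 1,Taxon 9),(Taxon 3,Taxon 8)),Taxon 5).
Changes per character on this tree: I: 1; II: 1; III: 1; IV: 1.
Total = 4.

4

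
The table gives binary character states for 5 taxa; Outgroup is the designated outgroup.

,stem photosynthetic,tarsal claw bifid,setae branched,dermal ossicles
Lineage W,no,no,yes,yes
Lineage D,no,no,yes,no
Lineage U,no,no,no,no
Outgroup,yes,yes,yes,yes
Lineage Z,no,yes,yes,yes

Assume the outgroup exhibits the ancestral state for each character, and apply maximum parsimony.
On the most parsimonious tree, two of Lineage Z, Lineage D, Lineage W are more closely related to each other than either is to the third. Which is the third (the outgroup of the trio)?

The outgroup has state 'yes' for every character, so 'no' is the derived state throughout.
All ingroup taxa share the derived state 'no' for stem photosynthetic; it defines the ingroup but does not resolve relationships within it.
Only Lineage D, Lineage U, and Lineage W show the derived state 'no' for tarsal claw bifid, supporting them as a clade.
setae branched (derived state 'no') is unique to Lineage U (autapomorphy; uninformative for grouping).
Only Lineage D and Lineage U show the derived state 'no' for dermal ossicles, supporting them as a clade.
Most parsimonious ingroup topology: (((Lineage D,Lineage U),Lineage W),Lineage Z).
Lineage D and Lineage W share a more recent common ancestor with each other than either does with Lineage Z, so Lineage Z is the least closely related of the three.

Lineage Z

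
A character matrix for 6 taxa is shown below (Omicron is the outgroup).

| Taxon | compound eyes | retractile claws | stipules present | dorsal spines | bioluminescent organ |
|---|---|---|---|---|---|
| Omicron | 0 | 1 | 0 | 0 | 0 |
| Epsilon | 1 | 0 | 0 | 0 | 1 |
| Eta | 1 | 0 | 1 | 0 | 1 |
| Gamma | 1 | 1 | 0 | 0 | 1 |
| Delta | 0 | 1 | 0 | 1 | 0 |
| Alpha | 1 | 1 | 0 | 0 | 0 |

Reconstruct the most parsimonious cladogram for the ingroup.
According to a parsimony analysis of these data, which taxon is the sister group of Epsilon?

Character polarity is set by the outgroup: the derived state is whichever differs from the outgroup's state, so for retractile claws the derived state is '0', and for the remaining characters it is '1'.
compound eyes: derived state '1' in Alpha, Epsilon, Eta, and Gamma only — synapomorphy for {Alpha, Epsilon, Eta, Gamma}.
retractile claws: derived state '0' in Epsilon and Eta only — synapomorphy for {Epsilon, Eta}.
stipules present: derived state '1' in Eta only — an autapomorphy, so it tells us nothing about relationships among taxa.
dorsal spines: derived state '1' in Delta only — an autapomorphy, so it tells us nothing about relationships among taxa.
bioluminescent organ (derived state '1') is shared by Epsilon, Eta, and Gamma — a synapomorphy uniting that clade.
Most parsimonious ingroup topology: ((((Epsilon,Eta),Gamma),Alpha),Delta).
Epsilon and Eta form a cherry on this tree, so they are sister taxa.

Eta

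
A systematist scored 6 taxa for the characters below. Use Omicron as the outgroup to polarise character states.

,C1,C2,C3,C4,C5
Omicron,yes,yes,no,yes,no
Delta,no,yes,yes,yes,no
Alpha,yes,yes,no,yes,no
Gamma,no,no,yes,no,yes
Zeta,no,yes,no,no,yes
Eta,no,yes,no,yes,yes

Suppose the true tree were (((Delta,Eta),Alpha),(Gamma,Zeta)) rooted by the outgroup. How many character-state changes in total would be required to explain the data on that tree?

8

Map each character onto (((Delta,Eta),Alpha),(Gamma,Zeta)) (rooted by Omicron) and count the minimum state changes it requires (Fitch parsimony):
C1: 2; C2: 1; C3: 2; C4: 1; C5: 2.
Total tree length = 8.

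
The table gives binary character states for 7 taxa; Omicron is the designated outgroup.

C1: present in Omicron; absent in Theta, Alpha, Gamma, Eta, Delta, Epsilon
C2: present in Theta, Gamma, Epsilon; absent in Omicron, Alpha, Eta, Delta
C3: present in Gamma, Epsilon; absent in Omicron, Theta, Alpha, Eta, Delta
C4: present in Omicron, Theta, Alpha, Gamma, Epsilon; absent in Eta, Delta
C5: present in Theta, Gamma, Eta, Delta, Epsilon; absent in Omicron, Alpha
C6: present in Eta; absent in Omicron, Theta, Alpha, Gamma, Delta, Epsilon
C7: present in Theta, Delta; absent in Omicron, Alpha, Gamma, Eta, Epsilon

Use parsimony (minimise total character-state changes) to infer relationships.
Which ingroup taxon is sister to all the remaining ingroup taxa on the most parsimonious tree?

Character polarity is set by the outgroup: the derived state is whichever differs from the outgroup's state, so for C1, C4 the derived state is 'absent', and for the remaining characters it is 'present'.
C1 (derived state 'absent') is shared by all ingroup taxa — unites the whole ingroup.
C2 (derived state 'present') is shared by Epsilon, Gamma, and Theta — a synapomorphy uniting that clade.
Only Epsilon and Gamma show the derived state 'present' for C3, supporting them as a clade.
Only Delta and Eta show the derived state 'absent' for C4, supporting them as a clade.
C5 (derived state 'present') is shared by Delta, Epsilon, Eta, Gamma, and Theta — a synapomorphy uniting that clade.
C6: derived state 'present' in Eta only — an autapomorphy, so it tells us nothing about relationships among taxa.
C7 groups Delta and Theta, which is incompatible with the clades supported by the remaining characters; treating it as convergent (homoplasy) costs fewer steps than any alternative tree.
Most parsimonious ingroup topology: (((Theta,(Gamma,Epsilon)),(Eta,Delta)),Alpha).
Alpha is sister to the clade containing all other ingroup taxa, so it is the earliest-diverging (most basal) ingroup lineage.

Alpha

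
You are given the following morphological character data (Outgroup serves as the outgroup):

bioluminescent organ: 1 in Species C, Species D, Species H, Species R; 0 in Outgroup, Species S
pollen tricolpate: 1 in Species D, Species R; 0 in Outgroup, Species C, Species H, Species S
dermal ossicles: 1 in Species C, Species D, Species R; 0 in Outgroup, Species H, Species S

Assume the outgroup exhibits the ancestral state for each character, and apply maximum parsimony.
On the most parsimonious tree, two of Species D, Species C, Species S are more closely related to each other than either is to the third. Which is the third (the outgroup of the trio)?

The outgroup has state '0' for every character, so '1' is the derived state throughout.
Only Species C, Species D, Species H, and Species R show the derived state '1' for bioluminescent organ, supporting them as a clade.
Only Species D and Species R show the derived state '1' for pollen tricolpate, supporting them as a clade.
dermal ossicles (derived state '1') is shared by Species C, Species D, and Species R — a synapomorphy uniting that clade.
Most parsimonious ingroup topology: (((Species C,(Species D,Species R)),Species H),Species S).
Species C and Species D share a more recent common ancestor with each other than either does with Species S, so Species S is the least closely related of the three.

Species S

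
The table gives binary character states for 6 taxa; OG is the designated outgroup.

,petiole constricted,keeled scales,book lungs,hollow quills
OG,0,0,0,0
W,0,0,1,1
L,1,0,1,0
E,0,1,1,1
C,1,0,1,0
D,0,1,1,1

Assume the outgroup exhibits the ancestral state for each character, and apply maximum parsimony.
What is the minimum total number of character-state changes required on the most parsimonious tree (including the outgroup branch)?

4

The outgroup has state '0' for every character, so '1' is the derived state throughout.
petiole constricted: derived state '1' in C and L only — synapomorphy for {C, L}.
keeled scales: derived state '1' in D and E only — synapomorphy for {D, E}.
All ingroup taxa share the derived state '1' for book lungs; it defines the ingroup but does not resolve relationships within it.
hollow quills (derived state '1') is shared by D, E, and W — a synapomorphy uniting that clade.
Most parsimonious ingroup topology: ((W,(E,D)),(L,C)).
Changes per character on this tree: petiole constricted: 1; keeled scales: 1; book lungs: 1; hollow quills: 1.
Total = 4.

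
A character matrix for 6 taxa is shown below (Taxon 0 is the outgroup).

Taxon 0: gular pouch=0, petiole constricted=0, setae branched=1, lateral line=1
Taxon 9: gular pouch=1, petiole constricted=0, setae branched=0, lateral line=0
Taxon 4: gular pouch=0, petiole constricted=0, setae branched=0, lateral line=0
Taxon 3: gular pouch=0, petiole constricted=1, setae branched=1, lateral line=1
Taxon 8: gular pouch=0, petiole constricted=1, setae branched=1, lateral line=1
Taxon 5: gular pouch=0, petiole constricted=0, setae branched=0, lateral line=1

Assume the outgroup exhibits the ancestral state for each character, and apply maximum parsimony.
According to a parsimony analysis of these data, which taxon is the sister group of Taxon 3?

Taxon 8

Character polarity is set by the outgroup: the derived state is whichever differs from the outgroup's state, so for setae branched, lateral line the derived state is '0', and for the remaining characters it is '1'.
gular pouch (derived state '1') is unique to Taxon 9 (autapomorphy; uninformative for grouping).
petiole constricted: derived state '1' in Taxon 3 and Taxon 8 only — synapomorphy for {Taxon 3, Taxon 8}.
setae branched (derived state '0') is shared by Taxon 4, Taxon 5, and Taxon 9 — a synapomorphy uniting that clade.
lateral line (derived state '0') is shared by Taxon 4 and Taxon 9 — a synapomorphy uniting that clade.
Most parsimonious ingroup topology: (((Taxon 9,Taxon 4),Taxon 5),(Taxon 3,Taxon 8)).
Taxon 3 and Taxon 8 form a cherry on this tree, so they are sister taxa.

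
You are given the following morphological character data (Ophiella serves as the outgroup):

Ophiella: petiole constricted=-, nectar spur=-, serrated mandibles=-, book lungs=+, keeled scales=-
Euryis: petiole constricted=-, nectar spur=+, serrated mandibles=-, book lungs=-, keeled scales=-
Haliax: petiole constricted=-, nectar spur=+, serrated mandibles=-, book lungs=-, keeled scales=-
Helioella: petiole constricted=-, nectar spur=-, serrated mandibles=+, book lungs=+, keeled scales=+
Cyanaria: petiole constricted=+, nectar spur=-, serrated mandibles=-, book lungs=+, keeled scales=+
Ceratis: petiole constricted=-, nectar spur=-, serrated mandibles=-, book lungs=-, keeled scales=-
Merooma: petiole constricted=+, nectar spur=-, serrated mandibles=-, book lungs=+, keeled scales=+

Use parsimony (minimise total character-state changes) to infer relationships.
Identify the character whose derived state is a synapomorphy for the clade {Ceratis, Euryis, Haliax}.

Character polarity is set by the outgroup: the derived state is whichever differs from the outgroup's state, so for book lungs the derived state is '-', and for the remaining characters it is '+'.
Only Cyanaria and Merooma show the derived state '+' for petiole constricted, supporting them as a clade.
nectar spur: derived state '+' in Euryis and Haliax only — synapomorphy for {Euryis, Haliax}.
serrated mandibles: derived state '+' in Helioella only — an autapomorphy, so it tells us nothing about relationships among taxa.
Only Ceratis, Euryis, and Haliax show the derived state '-' for book lungs, supporting them as a clade.
Only Cyanaria, Helioella, and Merooma show the derived state '+' for keeled scales, supporting them as a clade.
Most parsimonious ingroup topology: (((Euryis,Haliax),Ceratis),(Helioella,(Cyanaria,Merooma))).
The clade {Ceratis, Euryis, Haliax} is supported by book lungs: its derived state '-' occurs in exactly those taxa and in no other taxon (including the outgroup).

book lungs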